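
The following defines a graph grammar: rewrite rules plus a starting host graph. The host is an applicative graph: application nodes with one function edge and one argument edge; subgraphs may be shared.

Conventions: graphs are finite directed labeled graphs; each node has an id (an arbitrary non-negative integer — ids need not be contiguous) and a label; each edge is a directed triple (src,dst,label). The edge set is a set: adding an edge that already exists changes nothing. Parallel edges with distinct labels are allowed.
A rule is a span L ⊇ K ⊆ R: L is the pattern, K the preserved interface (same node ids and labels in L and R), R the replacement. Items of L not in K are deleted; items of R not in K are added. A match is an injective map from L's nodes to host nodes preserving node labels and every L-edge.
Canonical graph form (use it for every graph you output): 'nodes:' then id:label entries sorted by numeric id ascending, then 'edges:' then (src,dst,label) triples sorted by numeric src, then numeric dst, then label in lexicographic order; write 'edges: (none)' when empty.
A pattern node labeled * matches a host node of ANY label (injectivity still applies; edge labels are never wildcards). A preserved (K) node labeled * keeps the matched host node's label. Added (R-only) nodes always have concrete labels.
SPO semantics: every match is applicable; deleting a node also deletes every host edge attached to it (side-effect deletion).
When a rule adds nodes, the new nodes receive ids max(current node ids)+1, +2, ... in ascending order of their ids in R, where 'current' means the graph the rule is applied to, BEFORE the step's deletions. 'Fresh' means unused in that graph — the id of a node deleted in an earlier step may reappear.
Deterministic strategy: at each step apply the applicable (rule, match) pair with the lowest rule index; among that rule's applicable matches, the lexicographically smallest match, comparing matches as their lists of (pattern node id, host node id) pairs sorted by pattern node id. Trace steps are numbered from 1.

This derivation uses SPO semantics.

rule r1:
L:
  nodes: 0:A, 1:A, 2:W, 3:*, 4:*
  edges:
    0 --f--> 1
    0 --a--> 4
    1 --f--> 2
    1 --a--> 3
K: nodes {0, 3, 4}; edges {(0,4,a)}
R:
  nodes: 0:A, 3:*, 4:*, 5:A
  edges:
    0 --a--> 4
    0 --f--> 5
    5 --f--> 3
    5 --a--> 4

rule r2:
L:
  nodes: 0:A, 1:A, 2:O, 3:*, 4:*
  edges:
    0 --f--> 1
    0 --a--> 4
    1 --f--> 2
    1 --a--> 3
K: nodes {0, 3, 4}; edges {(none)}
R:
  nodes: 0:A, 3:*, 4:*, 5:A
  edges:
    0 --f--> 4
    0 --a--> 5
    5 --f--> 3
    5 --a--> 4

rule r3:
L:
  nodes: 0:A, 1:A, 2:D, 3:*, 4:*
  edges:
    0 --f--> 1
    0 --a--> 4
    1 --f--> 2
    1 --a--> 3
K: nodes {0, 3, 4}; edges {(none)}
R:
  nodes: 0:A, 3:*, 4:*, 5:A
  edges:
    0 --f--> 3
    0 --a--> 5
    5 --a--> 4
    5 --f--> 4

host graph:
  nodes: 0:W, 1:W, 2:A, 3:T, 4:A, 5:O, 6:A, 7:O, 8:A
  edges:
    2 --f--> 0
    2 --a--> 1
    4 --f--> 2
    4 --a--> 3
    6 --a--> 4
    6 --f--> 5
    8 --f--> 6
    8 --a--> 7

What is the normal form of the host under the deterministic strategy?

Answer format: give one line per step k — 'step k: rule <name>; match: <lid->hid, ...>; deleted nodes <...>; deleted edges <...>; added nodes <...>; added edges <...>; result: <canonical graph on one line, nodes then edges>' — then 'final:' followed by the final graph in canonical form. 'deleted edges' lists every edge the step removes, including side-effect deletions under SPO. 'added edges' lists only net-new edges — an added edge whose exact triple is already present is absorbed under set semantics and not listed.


step 1: rule r1; match: 0->4, 1->2, 2->0, 3->1, 4->3; deleted nodes 0, 2; deleted edges (2,0,f); (2,1,a); (4,2,f); added nodes 9; added edges (4,9,f); (9,1,f); (9,3,a); result: nodes: 1:W, 3:T, 4:A, 5:O, 6:A, 7:O, 8:A, 9:A edges: (4,3,a); (4,9,f); (6,4,a); (6,5,f); (8,6,f); (8,7,a); (9,1,f); (9,3,a)
step 2: rule r2; match: 0->8, 1->6, 2->5, 3->4, 4->7; deleted nodes 5, 6; deleted edges (6,4,a); (6,5,f); (8,6,f); (8,7,a); added nodes 10; added edges (8,7,f); (8,10,a); (10,4,f); (10,7,a); result: nodes: 1:W, 3:T, 4:A, 7:O, 8:A, 9:A, 10:A edges: (4,3,a); (4,9,f); (8,7,f); (8,10,a); (9,1,f); (9,3,a); (10,4,f); (10,7,a)
final:
nodes: 1:W, 3:T, 4:A, 7:O, 8:A, 9:A, 10:A
edges: (4,3,a); (4,9,f); (8,7,f); (8,10,a); (9,1,f); (9,3,a); (10,4,f); (10,7,a)


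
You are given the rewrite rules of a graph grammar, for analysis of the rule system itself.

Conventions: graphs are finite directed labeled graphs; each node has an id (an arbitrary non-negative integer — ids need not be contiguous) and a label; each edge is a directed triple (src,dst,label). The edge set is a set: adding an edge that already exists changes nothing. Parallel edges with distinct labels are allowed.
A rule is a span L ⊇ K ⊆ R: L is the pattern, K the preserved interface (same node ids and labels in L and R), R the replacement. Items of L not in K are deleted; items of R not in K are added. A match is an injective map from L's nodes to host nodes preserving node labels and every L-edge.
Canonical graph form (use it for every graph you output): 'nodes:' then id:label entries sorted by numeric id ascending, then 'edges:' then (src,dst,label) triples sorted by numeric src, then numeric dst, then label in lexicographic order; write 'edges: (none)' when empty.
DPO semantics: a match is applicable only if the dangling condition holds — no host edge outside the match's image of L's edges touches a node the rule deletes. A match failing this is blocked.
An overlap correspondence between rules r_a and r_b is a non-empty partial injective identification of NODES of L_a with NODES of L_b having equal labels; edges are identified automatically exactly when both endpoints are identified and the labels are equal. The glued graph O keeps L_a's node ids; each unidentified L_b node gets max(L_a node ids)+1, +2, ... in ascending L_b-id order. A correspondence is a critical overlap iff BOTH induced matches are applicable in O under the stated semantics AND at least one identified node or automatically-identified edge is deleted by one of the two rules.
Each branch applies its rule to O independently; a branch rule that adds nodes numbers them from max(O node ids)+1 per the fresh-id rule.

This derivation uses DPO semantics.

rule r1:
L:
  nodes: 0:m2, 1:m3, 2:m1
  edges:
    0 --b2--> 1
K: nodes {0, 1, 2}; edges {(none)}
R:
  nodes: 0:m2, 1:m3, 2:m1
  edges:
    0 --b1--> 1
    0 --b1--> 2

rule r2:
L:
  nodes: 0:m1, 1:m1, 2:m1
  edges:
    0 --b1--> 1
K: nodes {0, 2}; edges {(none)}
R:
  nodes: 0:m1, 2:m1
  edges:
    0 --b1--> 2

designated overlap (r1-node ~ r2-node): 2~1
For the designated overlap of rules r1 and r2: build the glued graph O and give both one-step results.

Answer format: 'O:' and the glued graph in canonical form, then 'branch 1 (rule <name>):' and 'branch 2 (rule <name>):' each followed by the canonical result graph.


O:
nodes: 0:m2, 1:m3, 2:m1, 3:m1, 4:m1
edges: (0,1,b2); (3,2,b1)
branch 1 (rule r1):
nodes: 0:m2, 1:m3, 2:m1, 3:m1, 4:m1
edges: (0,1,b1); (0,2,b1); (3,2,b1)
branch 2 (rule r2):
nodes: 0:m2, 1:m3, 3:m1, 4:m1
edges: (0,1,b2); (3,4,b1)


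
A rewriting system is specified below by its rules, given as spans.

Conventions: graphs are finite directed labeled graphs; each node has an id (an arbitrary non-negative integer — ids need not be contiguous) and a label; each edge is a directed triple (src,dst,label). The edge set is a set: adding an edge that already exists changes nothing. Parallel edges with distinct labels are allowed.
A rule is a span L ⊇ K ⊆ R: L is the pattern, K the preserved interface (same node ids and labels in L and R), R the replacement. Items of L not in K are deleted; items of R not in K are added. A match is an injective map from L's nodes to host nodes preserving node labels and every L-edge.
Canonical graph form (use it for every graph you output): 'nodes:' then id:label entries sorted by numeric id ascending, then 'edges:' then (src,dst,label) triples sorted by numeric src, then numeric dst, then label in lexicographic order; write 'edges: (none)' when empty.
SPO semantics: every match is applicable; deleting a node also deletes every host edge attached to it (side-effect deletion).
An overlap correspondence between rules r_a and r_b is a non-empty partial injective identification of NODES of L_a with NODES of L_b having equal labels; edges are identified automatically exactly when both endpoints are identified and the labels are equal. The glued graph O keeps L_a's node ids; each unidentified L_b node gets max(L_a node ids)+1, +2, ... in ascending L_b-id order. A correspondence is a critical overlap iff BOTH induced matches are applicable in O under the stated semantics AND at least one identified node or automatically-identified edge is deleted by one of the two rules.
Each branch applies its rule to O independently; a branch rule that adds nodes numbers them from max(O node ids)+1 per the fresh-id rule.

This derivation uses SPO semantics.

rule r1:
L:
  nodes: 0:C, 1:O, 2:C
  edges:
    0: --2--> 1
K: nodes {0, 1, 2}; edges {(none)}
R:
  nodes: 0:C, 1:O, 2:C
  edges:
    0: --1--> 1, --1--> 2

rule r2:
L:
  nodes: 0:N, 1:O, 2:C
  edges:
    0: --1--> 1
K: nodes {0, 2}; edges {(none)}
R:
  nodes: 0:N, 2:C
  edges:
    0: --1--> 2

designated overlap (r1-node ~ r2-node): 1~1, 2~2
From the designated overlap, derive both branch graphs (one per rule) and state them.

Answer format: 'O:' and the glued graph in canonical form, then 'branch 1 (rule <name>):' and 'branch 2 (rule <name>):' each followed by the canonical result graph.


O:
nodes: 0:C, 1:O, 2:C, 3:N
edges: (0,1,2); (3,1,1)
branch 1 (rule r1):
nodes: 0:C, 1:O, 2:C, 3:N
edges: (0,1,1); (0,2,1); (3,1,1)
branch 2 (rule r2):
nodes: 0:C, 2:C, 3:N
edges: (3,2,1)


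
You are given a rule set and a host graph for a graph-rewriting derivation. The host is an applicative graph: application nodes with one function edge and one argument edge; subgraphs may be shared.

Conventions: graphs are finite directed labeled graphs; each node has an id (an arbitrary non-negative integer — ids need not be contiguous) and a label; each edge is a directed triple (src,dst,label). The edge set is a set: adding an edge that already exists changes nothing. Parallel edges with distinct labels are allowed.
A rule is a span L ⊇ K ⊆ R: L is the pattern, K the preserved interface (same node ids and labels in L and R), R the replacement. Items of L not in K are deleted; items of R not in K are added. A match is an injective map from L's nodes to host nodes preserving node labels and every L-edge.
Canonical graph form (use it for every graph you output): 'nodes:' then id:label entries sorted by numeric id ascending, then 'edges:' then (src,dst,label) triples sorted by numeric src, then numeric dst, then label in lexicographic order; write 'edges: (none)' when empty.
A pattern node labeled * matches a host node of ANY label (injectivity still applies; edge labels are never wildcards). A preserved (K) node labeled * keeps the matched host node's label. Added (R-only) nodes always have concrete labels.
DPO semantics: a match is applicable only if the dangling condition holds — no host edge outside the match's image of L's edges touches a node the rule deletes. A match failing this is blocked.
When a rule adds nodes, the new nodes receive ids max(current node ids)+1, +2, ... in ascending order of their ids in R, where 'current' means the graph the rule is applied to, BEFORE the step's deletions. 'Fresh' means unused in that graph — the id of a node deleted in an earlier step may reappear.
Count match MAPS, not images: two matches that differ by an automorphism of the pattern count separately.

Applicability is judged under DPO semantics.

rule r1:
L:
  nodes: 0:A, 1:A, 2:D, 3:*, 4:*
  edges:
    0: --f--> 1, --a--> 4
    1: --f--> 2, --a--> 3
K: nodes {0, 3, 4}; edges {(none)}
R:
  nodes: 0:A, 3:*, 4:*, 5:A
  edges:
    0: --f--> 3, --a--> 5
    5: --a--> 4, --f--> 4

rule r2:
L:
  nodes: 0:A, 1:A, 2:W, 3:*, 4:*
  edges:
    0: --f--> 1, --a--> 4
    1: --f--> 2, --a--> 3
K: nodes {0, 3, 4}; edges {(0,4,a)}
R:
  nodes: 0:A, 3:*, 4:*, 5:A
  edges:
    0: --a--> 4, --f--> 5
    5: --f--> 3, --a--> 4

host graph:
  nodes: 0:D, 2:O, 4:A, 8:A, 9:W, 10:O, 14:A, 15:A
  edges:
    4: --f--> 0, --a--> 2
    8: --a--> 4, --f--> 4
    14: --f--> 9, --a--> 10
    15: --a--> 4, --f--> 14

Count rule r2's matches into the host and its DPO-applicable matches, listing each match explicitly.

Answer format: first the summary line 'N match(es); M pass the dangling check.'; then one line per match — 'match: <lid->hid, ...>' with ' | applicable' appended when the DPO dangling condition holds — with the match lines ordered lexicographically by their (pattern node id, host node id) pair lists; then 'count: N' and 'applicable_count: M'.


1 match(es); 1 pass the dangling check.
match: 0->15, 1->14, 2->9, 3->10, 4->4 | applicable
count: 1
applicable_count: 1


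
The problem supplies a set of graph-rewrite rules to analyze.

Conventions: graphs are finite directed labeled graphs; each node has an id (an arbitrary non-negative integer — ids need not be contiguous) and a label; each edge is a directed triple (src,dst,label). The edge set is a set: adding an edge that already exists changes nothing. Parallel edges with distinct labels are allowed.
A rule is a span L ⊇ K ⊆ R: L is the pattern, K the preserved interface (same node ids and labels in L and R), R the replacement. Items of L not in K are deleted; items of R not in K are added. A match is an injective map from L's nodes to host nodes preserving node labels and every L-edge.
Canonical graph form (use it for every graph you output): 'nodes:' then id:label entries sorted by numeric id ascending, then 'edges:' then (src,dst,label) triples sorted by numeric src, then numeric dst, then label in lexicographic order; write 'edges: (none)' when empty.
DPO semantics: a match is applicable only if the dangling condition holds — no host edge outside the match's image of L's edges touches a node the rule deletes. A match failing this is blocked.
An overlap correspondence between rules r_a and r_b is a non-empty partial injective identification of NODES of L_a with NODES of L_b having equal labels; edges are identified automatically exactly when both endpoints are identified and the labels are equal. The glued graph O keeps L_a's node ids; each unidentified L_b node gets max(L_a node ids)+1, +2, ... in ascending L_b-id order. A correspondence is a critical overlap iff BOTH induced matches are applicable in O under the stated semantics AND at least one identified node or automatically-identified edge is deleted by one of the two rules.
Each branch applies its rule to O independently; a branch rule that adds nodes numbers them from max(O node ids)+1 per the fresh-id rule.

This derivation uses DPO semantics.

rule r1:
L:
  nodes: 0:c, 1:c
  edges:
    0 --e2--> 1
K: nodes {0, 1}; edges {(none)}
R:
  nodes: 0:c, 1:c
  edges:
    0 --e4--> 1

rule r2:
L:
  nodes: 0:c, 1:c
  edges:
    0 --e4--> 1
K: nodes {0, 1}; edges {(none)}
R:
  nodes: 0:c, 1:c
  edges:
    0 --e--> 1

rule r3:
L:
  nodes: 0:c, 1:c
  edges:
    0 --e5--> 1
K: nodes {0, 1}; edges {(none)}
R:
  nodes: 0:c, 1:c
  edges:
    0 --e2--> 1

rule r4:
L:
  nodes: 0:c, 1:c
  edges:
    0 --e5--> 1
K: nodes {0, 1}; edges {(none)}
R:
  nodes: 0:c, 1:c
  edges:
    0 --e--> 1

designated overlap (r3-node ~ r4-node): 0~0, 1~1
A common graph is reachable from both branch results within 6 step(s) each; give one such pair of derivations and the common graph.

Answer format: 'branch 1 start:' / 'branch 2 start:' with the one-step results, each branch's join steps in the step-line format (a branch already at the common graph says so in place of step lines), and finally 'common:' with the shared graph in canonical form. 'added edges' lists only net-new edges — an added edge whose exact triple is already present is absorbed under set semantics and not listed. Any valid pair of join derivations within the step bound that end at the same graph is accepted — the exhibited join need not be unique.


branch 1 start:
nodes: 0:c, 1:c
edges: (0,1,e2)
branch 2 start:
nodes: 0:c, 1:c
edges: (0,1,e)
branch 1 step 1: rule r1; match: 0->0, 1->1; deleted nodes (none); deleted edges (0,1,e2); added nodes (none); added edges (0,1,e4); result: nodes: 0:c, 1:c edges: (0,1,e4)
branch 1 step 2: rule r2; match: 0->0, 1->1; deleted nodes (none); deleted edges (0,1,e4); added nodes (none); added edges (0,1,e); result: nodes: 0:c, 1:c edges: (0,1,e)
branch 2: already at the common graph (0 steps)
common:
nodes: 0:c, 1:c
edges: (0,1,e)


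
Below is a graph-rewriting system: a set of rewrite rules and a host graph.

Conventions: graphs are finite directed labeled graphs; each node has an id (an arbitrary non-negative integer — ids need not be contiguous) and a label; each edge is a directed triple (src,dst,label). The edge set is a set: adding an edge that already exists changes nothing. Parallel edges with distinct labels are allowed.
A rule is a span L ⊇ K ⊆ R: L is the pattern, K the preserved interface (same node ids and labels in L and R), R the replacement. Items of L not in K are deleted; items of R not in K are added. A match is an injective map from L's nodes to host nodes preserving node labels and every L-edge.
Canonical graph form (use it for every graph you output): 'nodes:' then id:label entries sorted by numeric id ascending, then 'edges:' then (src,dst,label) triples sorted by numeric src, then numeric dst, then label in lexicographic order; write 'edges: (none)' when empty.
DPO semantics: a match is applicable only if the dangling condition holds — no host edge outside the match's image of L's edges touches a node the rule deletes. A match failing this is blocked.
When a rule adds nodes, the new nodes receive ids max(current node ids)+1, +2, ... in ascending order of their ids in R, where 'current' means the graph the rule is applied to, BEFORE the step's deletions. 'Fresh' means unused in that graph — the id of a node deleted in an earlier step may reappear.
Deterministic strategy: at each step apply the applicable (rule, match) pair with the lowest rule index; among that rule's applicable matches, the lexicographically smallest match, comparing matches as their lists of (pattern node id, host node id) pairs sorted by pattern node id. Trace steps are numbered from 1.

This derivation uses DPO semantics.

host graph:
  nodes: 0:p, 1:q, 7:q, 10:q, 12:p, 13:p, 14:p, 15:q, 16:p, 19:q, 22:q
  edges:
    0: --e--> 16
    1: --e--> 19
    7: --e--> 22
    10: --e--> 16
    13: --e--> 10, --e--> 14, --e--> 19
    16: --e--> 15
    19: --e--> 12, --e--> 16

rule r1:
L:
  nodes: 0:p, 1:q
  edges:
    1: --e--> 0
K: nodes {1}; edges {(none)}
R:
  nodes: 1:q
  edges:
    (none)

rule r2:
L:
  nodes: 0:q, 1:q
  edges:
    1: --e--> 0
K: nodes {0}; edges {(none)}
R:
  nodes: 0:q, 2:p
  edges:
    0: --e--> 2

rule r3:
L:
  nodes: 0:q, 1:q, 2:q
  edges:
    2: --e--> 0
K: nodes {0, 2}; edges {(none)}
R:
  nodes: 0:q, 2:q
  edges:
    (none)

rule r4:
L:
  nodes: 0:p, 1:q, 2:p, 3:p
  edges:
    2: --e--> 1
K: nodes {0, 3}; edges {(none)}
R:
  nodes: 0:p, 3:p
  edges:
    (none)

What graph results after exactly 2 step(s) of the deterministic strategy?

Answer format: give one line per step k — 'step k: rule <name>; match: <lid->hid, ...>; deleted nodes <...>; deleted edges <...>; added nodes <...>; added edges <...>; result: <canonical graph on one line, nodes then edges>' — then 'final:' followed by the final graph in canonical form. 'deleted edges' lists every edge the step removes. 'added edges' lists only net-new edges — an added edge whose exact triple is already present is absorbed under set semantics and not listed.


step 1: rule r1; match: 0->12, 1->19; deleted nodes 12; deleted edges (19,12,e); added nodes (none); added edges (none); result: nodes: 0:p, 1:q, 7:q, 10:q, 13:p, 14:p, 15:q, 16:p, 19:q, 22:q edges: (0,16,e); (1,19,e); (7,22,e); (10,16,e); (13,10,e); (13,14,e); (13,19,e); (16,15,e); (19,16,e)
step 2: rule r2; match: 0->19, 1->1; deleted nodes 1; deleted edges (1,19,e); added nodes 23; added edges (19,23,e); result: nodes: 0:p, 7:q, 10:q, 13:p, 14:p, 15:q, 16:p, 19:q, 22:q, 23:p edges: (0,16,e); (7,22,e); (10,16,e); (13,10,e); (13,14,e); (13,19,e); (16,15,e); (19,16,e); (19,23,e)
final:
nodes: 0:p, 7:q, 10:q, 13:p, 14:p, 15:q, 16:p, 19:q, 22:q, 23:p
edges: (0,16,e); (7,22,e); (10,16,e); (13,10,e); (13,14,e); (13,19,e); (16,15,e); (19,16,e); (19,23,e)


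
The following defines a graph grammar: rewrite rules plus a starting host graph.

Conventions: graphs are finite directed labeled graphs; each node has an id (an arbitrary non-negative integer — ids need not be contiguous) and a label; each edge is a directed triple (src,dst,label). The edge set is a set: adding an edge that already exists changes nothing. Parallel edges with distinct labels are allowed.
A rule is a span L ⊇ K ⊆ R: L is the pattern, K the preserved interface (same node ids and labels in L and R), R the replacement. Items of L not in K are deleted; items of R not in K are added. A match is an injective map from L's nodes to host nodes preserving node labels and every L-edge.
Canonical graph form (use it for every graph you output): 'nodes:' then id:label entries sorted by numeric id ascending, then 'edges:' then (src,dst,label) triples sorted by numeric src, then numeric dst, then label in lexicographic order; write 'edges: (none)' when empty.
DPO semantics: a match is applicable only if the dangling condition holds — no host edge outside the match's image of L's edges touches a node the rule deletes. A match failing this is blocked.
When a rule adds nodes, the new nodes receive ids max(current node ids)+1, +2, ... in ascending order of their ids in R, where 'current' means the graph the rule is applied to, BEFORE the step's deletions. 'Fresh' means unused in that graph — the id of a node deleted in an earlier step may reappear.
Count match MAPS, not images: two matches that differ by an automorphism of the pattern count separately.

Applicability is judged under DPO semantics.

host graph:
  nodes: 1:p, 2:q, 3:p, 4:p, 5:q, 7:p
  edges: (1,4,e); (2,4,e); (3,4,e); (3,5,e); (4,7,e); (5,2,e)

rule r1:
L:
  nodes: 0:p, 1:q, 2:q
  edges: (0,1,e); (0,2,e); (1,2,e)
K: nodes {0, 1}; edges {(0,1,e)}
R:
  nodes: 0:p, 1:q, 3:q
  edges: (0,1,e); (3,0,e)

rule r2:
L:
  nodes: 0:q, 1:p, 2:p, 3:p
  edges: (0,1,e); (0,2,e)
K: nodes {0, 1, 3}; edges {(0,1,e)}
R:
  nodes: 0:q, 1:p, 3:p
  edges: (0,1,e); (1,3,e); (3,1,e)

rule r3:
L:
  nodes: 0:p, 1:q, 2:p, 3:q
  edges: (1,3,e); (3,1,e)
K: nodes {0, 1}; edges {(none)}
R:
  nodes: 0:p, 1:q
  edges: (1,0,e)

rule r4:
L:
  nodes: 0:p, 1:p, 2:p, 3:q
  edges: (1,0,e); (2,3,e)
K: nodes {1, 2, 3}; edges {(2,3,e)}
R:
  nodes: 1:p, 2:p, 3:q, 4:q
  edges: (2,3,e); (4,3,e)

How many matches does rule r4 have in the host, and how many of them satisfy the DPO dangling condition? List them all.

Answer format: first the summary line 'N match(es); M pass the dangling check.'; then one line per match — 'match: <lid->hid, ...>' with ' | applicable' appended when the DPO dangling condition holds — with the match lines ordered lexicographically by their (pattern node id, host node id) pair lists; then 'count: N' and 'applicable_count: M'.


2 match(es); 1 pass the dangling check.
match: 0->4, 1->1, 2->3, 3->5
match: 0->7, 1->4, 2->3, 3->5 | applicable
count: 2
applicable_count: 1


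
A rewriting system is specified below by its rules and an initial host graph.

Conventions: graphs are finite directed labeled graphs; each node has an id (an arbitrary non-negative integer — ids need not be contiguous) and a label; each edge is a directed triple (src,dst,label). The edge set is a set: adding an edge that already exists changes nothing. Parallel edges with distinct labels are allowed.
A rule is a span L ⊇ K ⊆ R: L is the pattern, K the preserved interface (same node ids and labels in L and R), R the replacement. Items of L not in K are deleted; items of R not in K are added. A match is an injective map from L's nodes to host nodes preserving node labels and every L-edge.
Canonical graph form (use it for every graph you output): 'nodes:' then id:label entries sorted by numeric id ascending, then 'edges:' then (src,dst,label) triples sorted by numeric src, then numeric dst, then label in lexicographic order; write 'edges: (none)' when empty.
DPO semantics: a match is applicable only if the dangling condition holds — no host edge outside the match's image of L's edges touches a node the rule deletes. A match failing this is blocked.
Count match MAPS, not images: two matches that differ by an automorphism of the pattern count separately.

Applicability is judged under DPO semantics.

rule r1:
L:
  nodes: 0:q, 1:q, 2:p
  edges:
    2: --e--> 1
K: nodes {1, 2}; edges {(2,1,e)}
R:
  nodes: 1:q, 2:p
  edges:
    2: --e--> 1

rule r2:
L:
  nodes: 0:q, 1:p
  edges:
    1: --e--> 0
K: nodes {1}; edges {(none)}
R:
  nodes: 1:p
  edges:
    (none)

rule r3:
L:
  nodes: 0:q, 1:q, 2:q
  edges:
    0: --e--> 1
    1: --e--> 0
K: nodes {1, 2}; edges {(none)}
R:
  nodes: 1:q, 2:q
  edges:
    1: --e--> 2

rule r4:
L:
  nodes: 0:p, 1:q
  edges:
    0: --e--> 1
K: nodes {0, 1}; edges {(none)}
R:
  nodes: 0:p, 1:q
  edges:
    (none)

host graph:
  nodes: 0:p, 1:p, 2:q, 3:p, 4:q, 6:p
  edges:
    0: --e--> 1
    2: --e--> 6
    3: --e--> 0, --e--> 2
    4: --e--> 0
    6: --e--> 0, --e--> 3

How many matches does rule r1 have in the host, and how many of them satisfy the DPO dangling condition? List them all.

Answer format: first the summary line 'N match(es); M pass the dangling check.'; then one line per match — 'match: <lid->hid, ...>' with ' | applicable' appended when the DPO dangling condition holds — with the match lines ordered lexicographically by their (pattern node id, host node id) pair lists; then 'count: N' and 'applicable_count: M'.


1 match(es); 0 pass the dangling check.
match: 0->4, 1->2, 2->3
count: 1
applicable_count: 0


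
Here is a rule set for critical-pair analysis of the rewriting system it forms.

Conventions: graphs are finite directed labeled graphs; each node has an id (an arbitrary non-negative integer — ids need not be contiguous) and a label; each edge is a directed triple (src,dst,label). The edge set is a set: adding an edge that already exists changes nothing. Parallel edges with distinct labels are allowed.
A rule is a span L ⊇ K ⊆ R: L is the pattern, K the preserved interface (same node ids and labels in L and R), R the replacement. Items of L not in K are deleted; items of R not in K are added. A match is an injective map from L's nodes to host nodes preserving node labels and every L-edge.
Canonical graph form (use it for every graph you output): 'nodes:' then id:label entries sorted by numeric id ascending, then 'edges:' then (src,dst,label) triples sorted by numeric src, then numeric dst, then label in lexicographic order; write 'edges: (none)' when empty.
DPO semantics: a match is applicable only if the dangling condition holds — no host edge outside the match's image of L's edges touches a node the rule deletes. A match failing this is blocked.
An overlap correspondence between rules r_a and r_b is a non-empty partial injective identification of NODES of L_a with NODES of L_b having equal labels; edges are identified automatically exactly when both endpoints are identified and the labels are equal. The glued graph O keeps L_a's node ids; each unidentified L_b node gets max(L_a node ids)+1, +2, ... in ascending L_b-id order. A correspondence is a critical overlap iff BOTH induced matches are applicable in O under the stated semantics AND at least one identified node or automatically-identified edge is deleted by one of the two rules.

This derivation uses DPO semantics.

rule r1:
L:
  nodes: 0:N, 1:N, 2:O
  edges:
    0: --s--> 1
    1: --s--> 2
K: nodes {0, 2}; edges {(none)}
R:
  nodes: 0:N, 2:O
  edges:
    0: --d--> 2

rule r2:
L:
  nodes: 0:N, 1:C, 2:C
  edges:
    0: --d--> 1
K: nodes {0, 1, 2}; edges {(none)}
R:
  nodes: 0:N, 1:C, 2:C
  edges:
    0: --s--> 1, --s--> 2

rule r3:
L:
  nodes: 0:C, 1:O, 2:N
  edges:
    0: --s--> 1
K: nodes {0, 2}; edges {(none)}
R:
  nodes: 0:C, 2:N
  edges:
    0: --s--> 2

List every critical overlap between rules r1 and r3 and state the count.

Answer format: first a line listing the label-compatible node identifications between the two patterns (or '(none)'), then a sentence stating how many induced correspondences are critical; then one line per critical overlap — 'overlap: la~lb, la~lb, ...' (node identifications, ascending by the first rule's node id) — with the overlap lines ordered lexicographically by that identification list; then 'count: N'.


label-compatible node identifications between L(r1) and L(r3): 0~2, 1~2, 2~1
1 of the induced correspondences is a critical overlap of r1 and r3.
overlap: 1~2
count: 1


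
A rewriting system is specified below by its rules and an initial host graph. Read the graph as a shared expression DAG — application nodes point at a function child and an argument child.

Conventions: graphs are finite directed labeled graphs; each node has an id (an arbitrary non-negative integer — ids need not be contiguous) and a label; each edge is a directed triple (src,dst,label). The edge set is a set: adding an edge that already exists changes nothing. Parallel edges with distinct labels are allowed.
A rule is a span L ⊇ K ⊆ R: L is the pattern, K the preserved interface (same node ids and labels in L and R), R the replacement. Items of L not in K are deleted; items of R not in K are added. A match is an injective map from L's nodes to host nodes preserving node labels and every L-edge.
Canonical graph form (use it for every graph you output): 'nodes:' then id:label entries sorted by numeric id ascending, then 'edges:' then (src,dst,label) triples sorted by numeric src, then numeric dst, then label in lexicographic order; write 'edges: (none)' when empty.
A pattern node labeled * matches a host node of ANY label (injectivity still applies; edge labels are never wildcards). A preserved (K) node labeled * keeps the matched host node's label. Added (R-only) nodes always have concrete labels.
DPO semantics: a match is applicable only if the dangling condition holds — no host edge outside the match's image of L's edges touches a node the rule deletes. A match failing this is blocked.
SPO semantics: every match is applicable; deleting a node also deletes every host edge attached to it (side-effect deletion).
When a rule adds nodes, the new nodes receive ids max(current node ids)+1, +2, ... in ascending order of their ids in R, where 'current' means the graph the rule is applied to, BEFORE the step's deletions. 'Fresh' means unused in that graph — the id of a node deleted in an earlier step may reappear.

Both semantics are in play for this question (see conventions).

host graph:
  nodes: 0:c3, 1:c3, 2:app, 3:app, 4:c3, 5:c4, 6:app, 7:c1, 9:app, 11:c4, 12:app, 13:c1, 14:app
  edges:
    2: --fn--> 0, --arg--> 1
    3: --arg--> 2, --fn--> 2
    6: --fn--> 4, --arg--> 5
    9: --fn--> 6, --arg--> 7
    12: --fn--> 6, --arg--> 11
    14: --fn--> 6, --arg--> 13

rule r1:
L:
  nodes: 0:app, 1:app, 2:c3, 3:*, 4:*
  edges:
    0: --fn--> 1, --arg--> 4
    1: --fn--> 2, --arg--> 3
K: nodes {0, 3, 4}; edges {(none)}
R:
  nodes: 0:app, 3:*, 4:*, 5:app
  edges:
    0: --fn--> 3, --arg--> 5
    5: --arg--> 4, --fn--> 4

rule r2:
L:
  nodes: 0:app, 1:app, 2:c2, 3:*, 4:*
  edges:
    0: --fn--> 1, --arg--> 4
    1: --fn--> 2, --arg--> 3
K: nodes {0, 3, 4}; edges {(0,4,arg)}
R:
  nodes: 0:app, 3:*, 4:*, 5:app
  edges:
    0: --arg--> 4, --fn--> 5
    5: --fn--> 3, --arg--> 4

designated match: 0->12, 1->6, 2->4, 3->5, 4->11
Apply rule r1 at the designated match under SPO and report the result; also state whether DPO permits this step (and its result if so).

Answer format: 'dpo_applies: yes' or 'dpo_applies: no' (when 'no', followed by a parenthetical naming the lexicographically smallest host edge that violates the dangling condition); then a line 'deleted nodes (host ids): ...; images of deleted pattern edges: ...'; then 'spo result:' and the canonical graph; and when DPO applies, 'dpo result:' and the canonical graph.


dpo_applies: no
(the rule deletes node 6, which keeps host edge (9,6,fn) outside the match image — the dangling condition fails, DPO blocks; SPO proceeds and side-deletes such edges)
deleted nodes (host ids): 4, 6; images of deleted pattern edges: (6,4,fn); (6,5,arg); (12,6,fn); (12,11,arg)
spo result:
nodes: 0:c3, 1:c3, 2:app, 3:app, 5:c4, 7:c1, 9:app, 11:c4, 12:app, 13:c1, 14:app, 15:app
edges: (2,0,fn); (2,1,arg); (3,2,arg); (3,2,fn); (9,7,arg); (12,5,fn); (12,15,arg); (14,13,arg); (15,11,arg); (15,11,fn)


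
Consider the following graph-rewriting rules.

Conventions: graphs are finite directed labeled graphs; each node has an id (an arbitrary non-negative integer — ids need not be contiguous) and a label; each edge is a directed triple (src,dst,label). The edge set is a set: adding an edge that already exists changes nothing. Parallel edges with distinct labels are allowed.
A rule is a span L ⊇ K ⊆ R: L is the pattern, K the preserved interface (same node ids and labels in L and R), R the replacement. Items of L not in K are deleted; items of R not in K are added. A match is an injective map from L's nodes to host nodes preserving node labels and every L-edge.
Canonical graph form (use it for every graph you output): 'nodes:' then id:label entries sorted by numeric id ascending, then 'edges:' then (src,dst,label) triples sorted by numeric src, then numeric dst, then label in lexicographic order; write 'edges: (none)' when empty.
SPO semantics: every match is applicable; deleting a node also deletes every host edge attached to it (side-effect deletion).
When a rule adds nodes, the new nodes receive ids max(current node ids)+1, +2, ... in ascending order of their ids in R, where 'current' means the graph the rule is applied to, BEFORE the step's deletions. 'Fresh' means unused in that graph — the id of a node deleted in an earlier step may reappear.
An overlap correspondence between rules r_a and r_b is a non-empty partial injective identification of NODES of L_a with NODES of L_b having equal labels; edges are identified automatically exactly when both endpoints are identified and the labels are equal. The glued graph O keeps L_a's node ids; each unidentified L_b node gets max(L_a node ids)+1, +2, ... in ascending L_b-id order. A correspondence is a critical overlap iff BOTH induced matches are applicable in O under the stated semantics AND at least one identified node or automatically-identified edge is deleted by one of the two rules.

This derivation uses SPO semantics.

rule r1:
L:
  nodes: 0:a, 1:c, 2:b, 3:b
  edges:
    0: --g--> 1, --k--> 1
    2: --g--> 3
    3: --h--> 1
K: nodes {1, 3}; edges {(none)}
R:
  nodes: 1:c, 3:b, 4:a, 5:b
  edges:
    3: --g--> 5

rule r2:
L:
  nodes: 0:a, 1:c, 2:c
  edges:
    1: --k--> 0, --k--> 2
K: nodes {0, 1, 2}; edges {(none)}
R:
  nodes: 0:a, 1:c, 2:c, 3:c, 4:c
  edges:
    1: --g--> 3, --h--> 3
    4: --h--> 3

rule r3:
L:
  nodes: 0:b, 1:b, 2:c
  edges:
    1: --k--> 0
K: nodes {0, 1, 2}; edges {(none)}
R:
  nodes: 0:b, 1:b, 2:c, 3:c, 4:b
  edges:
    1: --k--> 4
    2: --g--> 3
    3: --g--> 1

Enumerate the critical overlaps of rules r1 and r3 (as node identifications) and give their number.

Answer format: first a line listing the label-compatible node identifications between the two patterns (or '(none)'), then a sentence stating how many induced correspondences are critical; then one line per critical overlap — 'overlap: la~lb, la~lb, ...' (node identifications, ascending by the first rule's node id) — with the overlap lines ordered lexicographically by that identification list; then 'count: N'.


label-compatible node identifications between L(r1) and L(r3): 1~2, 2~0, 2~1, 3~0, 3~1
8 of the induced correspondences are critical overlaps of r1 and r3.
overlap: 1~2, 2~0
overlap: 1~2, 2~0, 3~1
overlap: 1~2, 2~1
overlap: 1~2, 2~1, 3~0
overlap: 2~0
overlap: 2~0, 3~1
overlap: 2~1
overlap: 2~1, 3~0
count: 8


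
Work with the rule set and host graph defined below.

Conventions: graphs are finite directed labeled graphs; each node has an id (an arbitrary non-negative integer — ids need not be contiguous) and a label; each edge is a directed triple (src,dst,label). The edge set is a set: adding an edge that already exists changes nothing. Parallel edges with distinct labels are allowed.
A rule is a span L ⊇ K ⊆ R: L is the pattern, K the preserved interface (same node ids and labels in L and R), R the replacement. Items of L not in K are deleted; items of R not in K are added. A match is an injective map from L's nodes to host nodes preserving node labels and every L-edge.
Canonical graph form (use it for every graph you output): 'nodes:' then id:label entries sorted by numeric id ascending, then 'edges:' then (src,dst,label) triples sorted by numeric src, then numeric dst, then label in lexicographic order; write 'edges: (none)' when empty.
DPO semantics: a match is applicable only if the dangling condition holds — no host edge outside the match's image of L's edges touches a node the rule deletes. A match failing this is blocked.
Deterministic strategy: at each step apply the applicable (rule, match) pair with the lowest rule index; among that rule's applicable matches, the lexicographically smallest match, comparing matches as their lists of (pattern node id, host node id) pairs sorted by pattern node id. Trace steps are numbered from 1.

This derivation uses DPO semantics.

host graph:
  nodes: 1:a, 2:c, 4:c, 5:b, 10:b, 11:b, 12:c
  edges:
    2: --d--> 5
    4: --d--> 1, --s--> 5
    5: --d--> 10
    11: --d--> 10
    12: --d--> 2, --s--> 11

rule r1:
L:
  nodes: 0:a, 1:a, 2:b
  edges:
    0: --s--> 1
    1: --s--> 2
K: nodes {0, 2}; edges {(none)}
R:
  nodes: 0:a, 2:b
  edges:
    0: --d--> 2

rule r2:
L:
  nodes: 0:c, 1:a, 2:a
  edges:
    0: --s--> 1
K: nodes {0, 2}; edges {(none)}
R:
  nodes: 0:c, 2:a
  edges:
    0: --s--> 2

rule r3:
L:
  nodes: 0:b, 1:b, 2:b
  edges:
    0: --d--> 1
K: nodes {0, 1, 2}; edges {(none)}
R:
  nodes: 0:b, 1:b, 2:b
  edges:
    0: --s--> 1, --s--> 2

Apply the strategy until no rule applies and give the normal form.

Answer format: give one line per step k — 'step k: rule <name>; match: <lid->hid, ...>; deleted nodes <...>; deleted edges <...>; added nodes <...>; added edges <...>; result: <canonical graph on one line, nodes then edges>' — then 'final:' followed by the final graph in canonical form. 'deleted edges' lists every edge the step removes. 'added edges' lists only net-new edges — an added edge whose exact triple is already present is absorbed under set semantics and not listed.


step 1: rule r3; match: 0->5, 1->10, 2->11; deleted nodes (none); deleted edges (5,10,d); added nodes (none); added edges (5,10,s); (5,11,s); result: nodes: 1:a, 2:c, 4:c, 5:b, 10:b, 11:b, 12:c edges: (2,5,d); (4,1,d); (4,5,s); (5,10,s); (5,11,s); (11,10,d); (12,2,d); (12,11,s)
step 2: rule r3; match: 0->11, 1->10, 2->5; deleted nodes (none); deleted edges (11,10,d); added nodes (none); added edges (11,5,s); (11,10,s); result: nodes: 1:a, 2:c, 4:c, 5:b, 10:b, 11:b, 12:c edges: (2,5,d); (4,1,d); (4,5,s); (5,10,s); (5,11,s); (11,5,s); (11,10,s); (12,2,d); (12,11,s)
final:
nodes: 1:a, 2:c, 4:c, 5:b, 10:b, 11:b, 12:c
edges: (2,5,d); (4,1,d); (4,5,s); (5,10,s); (5,11,s); (11,5,s); (11,10,s); (12,2,d); (12,11,s)


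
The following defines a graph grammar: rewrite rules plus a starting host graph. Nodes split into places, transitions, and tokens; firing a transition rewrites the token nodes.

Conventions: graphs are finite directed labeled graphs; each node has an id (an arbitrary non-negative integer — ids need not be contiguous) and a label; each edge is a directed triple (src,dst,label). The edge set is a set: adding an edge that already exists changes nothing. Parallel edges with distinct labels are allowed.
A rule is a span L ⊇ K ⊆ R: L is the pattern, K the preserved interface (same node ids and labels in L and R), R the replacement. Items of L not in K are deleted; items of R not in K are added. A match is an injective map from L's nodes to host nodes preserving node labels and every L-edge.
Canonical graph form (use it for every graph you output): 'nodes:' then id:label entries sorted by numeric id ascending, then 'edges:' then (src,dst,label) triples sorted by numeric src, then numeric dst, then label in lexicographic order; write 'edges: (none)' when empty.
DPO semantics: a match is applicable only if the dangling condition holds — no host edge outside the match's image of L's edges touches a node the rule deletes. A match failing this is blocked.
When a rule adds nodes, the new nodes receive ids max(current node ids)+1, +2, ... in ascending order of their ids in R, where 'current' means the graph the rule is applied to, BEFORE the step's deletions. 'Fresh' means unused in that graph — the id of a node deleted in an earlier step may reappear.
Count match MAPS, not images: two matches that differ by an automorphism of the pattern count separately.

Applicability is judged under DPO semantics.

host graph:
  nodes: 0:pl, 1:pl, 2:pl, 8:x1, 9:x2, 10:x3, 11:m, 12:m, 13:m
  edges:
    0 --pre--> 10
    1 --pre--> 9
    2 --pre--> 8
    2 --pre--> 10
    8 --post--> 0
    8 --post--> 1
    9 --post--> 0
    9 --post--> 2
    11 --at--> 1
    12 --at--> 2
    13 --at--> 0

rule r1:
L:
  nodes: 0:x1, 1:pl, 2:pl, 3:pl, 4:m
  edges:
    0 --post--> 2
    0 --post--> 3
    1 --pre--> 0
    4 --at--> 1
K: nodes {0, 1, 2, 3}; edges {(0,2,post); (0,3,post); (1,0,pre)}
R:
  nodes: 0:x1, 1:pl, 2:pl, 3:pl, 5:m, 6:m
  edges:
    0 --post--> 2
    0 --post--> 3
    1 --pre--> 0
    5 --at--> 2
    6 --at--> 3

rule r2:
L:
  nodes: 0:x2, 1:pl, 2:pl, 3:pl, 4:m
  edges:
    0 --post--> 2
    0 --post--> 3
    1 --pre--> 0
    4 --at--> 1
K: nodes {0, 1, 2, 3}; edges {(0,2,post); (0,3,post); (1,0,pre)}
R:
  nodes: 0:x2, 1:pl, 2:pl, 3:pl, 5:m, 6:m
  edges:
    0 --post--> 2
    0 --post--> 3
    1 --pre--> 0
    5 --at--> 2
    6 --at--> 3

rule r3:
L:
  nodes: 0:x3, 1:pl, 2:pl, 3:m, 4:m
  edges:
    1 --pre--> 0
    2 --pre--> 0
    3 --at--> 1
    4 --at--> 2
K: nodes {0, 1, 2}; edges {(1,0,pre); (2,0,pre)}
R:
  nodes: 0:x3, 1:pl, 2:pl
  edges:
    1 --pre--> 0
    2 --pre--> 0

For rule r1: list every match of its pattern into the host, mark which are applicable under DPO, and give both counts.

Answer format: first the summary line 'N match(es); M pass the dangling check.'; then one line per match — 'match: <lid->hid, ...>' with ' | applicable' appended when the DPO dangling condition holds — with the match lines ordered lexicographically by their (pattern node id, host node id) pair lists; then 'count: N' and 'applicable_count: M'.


2 match(es); 2 pass the dangling check.
match: 0->8, 1->2, 2->0, 3->1, 4->12 | applicable
match: 0->8, 1->2, 2->1, 3->0, 4->12 | applicable
count: 2
applicable_count: 2
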